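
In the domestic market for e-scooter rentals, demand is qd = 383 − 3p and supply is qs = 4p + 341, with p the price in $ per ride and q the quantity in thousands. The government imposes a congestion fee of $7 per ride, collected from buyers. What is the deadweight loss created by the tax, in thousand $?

Without the tax, 383 − 3p = 4p + 341 gives 7p = 42, so p* = $6 and q* = 365.
With the tax collected from buyers, demand (in seller-price terms) shifts: qd = 383 − 3(p + 7).
New equilibrium: buyers pay $10, producers receive $3, q = 353. (Wedge: pb − ps = 7.)
Quantity falls by |ΔQ| = |365 − 353| = 12.
DWL = ½ · t · |ΔQ| = ½ · 7 · 12 = $42.

Deadweight loss = $42 thousand.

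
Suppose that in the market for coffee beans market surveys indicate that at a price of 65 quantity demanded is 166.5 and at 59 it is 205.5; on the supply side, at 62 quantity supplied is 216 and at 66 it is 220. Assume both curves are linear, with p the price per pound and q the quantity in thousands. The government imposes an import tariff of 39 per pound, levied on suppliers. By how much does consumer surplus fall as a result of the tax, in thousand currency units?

Consumer surplus falls by 1014.52 thousand.

Demand slope: (205.5 − 166.5)/(59 − 65) = -6.5, so qd = 589 − 6.5p.
Supply slope: (220 − 216)/(66 − 62) = 1, so qs = p + 154.
Before the tax: set 589 − 6.5p = p + 154 → p* = 58, q* = 212.
With the tax collected from suppliers, supply shifts: qs = (p − 39) + 154.
New equilibrium: buyers pay 63.2, suppliers receive 24.2, q = 178.2. (Wedge: pb − ps = 39.)
ΔCS is the trapezoid between Q = 178.2 and Q = 212 of height 5.2: ½ · (212 + 178.2) · 5.2 = 1014.52.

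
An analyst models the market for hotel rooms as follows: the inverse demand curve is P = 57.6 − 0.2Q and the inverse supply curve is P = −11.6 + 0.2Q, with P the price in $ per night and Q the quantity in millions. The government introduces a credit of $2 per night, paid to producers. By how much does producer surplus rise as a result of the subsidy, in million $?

Producer surplus rises by $175.5 million.

Rewrite in direct form: Qd = 288 − 5P and Qs = 5P + 58.
Without the subsidy, 288 − 5P = 5P + 58 gives 10P = 230, so P* = $23 and Q* = 173.
With a per-unit subsidy paid to producers, each receives P + 2 per unit sold, so supply becomes Qs = 5(P + 2) + 58.
New equilibrium: buyers pay $22, producers receive $24, Q = 178. (Wedge: Pb − Ps = −2.)
ΔPS is the trapezoid between Q = 178 and Q = 173 of height $1: ½ · (173 + 178) · 1 = $175.5.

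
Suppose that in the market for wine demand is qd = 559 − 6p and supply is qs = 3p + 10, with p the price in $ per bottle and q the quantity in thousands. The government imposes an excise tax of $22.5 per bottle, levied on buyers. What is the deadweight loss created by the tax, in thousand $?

Deadweight loss = $506.25 thousand.

Before the tax: set 559 − 6p = 3p + 10 → p* = $61, q* = 193.
With the tax collected from buyers, demand (in seller-price terms) shifts: qd = 559 − 6(p + 22.5).
New equilibrium: buyers pay $68.5, suppliers receive $46, q = 148. (Wedge: pb − ps = 22.5.)
Quantity falls by |ΔQ| = |193 − 148| = 45.
DWL = ½ · t · |ΔQ| = ½ · 22.5 · 45 = $506.25.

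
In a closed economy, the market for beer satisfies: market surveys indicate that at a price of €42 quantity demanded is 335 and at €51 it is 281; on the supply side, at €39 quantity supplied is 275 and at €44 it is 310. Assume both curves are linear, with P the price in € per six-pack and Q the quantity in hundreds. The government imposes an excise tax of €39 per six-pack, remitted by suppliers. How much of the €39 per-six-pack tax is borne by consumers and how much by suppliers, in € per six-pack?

Consumers bear €21 per six-pack; suppliers bear €18 per six-pack.

Demand slope: (281 − 335)/(51 − 42) = -6, so Qd = 587 − 6P.
Supply slope: (310 − 275)/(44 − 39) = 7, so Qs = 7P + 2.
Without the tax, 587 − 6P = 7P + 2 gives 13P = 585, so P* = €45 and Q* = 317.
With the tax collected from suppliers, supply shifts: Qs = 7(P − 39) + 2.
New equilibrium: consumers pay €66, suppliers receive €27, Q = 191. (Wedge: Pb − Ps = 39.)
Burden on consumers: €21; on suppliers: €18. (They sum to €39.)
The less price-elastic side of the market bears the larger share of a per-unit tax.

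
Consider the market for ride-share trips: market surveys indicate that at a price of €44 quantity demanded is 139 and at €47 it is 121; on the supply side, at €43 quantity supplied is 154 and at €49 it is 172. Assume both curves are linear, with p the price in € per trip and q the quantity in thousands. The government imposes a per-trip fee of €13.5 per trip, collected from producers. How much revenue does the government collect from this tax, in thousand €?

Tax revenue = €1674 thousand.

Demand slope: (121 − 139)/(47 − 44) = -6, so qd = 403 − 6p.
Supply slope: (172 − 154)/(49 − 43) = 3, so qs = 3p + 25.
Before the tax: set 403 − 6p = 3p + 25 → p* = €42, q* = 151.
With the tax collected from producers, supply shifts: qs = 3(p − 13.5) + 25.
Solving gives q = 124 with consumers paying €46.5 and producers receiving €33 (the €13.5 wedge).
Revenue = t · Q = 13.5 · 124 = €1674.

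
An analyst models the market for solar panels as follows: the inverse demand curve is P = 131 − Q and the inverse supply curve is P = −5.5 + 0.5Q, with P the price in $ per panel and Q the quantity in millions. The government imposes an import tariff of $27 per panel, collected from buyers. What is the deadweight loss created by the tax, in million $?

Inverting to Q(P) form: Qd = 131 − P; Qs = 2P + 11.
Without the tax, 131 − P = 2P + 11 gives 3P = 120, so P* = $40 and Q* = 91.
With the tax collected from buyers, demand (in seller-price terms) shifts: Qd = 131 − (P + 27).
New equilibrium: buyers pay $58, suppliers receive $31, Q = 73. (Wedge: Pb − Ps = 27.)
Quantity falls by |ΔQ| = |91 − 73| = 18.
DWL = ½ · t · |ΔQ| = ½ · 27 · 18 = $243.

Deadweight loss = $243 million.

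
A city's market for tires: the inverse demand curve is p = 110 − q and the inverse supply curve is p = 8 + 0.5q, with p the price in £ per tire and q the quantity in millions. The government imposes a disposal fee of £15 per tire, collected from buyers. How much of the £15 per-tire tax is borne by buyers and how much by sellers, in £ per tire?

Inverting to q(p) form: qd = 110 − p; qs = 2p − 16.
Without the tax, 110 − p = 2p − 16 gives 3p = 126, so p* = £42 and q* = 68.
With the tax collected from buyers, demand (in seller-price terms) shifts: qd = 110 − (p + 15).
New equilibrium: buyers pay £52, sellers receive £37, q = 58. (Wedge: pb − ps = 15.)
Burden on buyers: £10; on sellers: £5. (They sum to £15.)
The less price-elastic side of the market bears the larger share of a per-unit tax.

Buyers bear £10 per tire; sellers bear £5 per tire.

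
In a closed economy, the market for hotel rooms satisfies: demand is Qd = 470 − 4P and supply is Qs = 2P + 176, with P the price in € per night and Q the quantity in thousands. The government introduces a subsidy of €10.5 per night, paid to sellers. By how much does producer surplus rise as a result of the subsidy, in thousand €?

Producer surplus rises by €1967 thousand.

Without the subsidy, 470 − 4P = 2P + 176 gives 6P = 294, so P* = €49 and Q* = 274.
With a per-unit subsidy paid to sellers, each receives P + 10.5 per unit sold, so supply becomes Qs = 2(P + 10.5) + 176.
New equilibrium: consumers pay €45.5, sellers receive €56, Q = 288. (Wedge: Pb − Ps = −10.5.)
ΔPS is the trapezoid between Q = 288 and Q = 274 of height €7: ½ · (274 + 288) · 7 = €1967.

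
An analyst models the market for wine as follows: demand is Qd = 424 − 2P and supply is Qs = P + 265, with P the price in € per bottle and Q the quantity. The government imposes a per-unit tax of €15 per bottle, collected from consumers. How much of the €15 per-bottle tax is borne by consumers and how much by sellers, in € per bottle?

Consumers bear €5 per bottle; sellers bear €10 per bottle.

Before the tax: set 424 − 2P = P + 265 → P* = €53, Q* = 318.
With the tax collected from consumers, demand (in seller-price terms) shifts: Qd = 424 − 2(P + 15).
Solving gives Q = 308 with consumers paying €58 and sellers receiving €43 (the €15 wedge).
Burden on consumers: €5; on sellers: €10. (They sum to €15.)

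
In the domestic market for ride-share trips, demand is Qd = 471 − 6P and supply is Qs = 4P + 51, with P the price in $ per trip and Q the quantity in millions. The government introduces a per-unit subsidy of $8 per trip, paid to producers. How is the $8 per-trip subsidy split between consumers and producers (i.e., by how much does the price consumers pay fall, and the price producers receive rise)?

Consumers gain $3.2 per trip; producers gain $4.8 per trip.

Before the subsidy: set 471 − 6P = 4P + 51 → P* = $42, Q* = 219.
With a per-unit subsidy paid to producers, each receives P + 8 per unit sold, so supply becomes Qs = 4(P + 8) + 51.
Solving gives Q = 238.2 with consumers paying $38.8 and producers receiving $46.8 (the $8 wedge).
Gain to consumers: $3.2; to producers: $4.8. (They sum to $8.)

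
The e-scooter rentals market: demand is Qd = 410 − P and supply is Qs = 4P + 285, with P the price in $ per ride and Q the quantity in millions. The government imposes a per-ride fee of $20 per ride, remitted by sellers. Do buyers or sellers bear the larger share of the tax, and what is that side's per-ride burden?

Buyers bear the larger share: $16 per ride.

Without the tax, 410 − P = 4P + 285 gives 5P = 125, so P* = $25 and Q* = 385.
With the tax collected from sellers, supply shifts: Qs = 4(P − 20) + 285.
New equilibrium: buyers pay $41, sellers receive $21, Q = 369. (Wedge: Pb − Ps = 20.)
Per-ride burden: buyers $16, sellers $4.
Buyers take the larger share because demand is less price-elastic here (demand slope 1 vs supply slope 4).
The less price-elastic side of the market bears the larger share of a per-unit tax.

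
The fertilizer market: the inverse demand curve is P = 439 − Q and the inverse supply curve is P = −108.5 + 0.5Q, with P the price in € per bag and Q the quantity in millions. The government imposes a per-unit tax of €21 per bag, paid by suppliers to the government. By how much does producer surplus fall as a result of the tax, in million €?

Producer surplus falls by €2506 million.

Rewrite in direct form: Qd = 439 − P and Qs = 2P + 217.
Without the tax, 439 − P = 2P + 217 gives 3P = 222, so P* = €74 and Q* = 365.
With the tax collected from suppliers, supply shifts: Qs = 2(P − 21) + 217.
New equilibrium: consumers pay €88, suppliers receive €67, Q = 351. (Wedge: Pb − Ps = 21.)
ΔPS is the trapezoid between Q = 351 and Q = 365 of height €7: ½ · (365 + 351) · 7 = €2506.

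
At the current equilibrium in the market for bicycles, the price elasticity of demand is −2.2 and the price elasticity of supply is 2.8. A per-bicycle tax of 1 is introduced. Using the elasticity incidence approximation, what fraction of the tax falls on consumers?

Consumers' share ≈ 0.56.

Incidence ratio: consumers' share ≈ εs / (εs + |εd|) = 2.8 / (2.8 + 2.2) = 0.56.
Supply is the more elastic side, so consumers bear the larger share.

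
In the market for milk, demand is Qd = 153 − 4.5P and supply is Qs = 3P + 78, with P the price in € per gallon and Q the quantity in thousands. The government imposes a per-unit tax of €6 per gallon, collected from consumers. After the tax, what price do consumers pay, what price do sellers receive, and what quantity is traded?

Consumers pay €12.4; sellers receive €6.4; quantity = 97.2.

Before the tax: set 153 − 4.5P = 3P + 78 → P* = €10, Q* = 108.
With the tax collected from consumers, demand (in seller-price terms) shifts: Qd = 153 − 4.5(P + 6).
New equilibrium: consumers pay €12.4, sellers receive €6.4, Q = 97.2. (Wedge: Pb − Ps = 6.)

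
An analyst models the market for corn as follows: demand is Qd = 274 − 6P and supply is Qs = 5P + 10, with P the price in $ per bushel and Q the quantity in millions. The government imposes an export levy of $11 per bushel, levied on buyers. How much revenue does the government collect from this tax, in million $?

Tax revenue = $1100 million.

Without the tax, 274 − 6P = 5P + 10 gives 11P = 264, so P* = $24 and Q* = 130.
With the tax collected from buyers, demand (in seller-price terms) shifts: Qd = 274 − 6(P + 11).
New equilibrium: buyers pay $29, sellers receive $18, Q = 100. (Wedge: Pb − Ps = 11.)
Revenue = t · Q = 11 · 100 = $1100.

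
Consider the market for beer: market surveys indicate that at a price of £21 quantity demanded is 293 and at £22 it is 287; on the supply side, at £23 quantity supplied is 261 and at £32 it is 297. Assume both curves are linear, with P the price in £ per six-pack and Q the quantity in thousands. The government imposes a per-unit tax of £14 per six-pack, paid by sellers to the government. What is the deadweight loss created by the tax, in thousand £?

Deadweight loss = £235.2 thousand.

Demand slope: (287 − 293)/(22 − 21) = -6, so Qd = 419 − 6P.
Supply slope: (297 − 261)/(32 − 23) = 4, so Qs = 4P + 169.
Before the tax: set 419 − 6P = 4P + 169 → P* = £25, Q* = 269.
With the tax collected from sellers, supply shifts: Qs = 4(P − 14) + 169.
New equilibrium: buyers pay £30.6, sellers receive £16.6, Q = 235.4. (Wedge: Pb − Ps = 14.)
Quantity falls by |ΔQ| = |269 − 235.4| = 33.6.
DWL = ½ · t · |ΔQ| = ½ · 14 · 33.6 = £235.2.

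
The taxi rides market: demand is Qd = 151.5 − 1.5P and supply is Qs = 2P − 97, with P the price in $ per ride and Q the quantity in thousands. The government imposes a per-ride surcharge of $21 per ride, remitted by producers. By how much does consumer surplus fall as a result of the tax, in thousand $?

Consumer surplus falls by $432 thousand.

Without the tax, 151.5 − 1.5P = 2P − 97 gives 3.5P = 248.5, so P* = $71 and Q* = 45.
With the tax collected from producers, supply shifts: Qs = 2(P − 21) − 97.
New equilibrium: buyers pay $83, producers receive $62, Q = 27. (Wedge: Pb − Ps = 21.)
ΔCS is the trapezoid between Q = 27 and Q = 45 of height $12: ½ · (45 + 27) · 12 = $432.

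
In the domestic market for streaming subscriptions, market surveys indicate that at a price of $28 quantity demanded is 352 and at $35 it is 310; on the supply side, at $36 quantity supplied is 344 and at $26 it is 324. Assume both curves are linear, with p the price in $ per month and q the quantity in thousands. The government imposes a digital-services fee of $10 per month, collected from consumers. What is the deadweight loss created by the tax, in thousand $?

Demand slope: (310 − 352)/(35 − 28) = -6, so qd = 520 − 6p.
Supply slope: (324 − 344)/(26 − 36) = 2, so qs = 2p + 272.
Before the tax: set 520 − 6p = 2p + 272 → p* = $31, q* = 334.
With the tax collected from consumers, demand (in seller-price terms) shifts: qd = 520 − 6(p + 10).
New equilibrium: consumers pay $33.5, suppliers receive $23.5, q = 319. (Wedge: pb − ps = 10.)
Quantity falls by |ΔQ| = |334 − 319| = 15.
DWL = ½ · t · |ΔQ| = ½ · 10 · 15 = $75.

Deadweight loss = $75 thousand.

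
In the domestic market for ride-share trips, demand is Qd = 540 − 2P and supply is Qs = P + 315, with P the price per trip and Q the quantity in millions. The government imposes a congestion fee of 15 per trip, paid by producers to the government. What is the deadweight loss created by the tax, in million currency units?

Before the tax: set 540 − 2P = P + 315 → P* = 75, Q* = 390.
With the tax collected from producers, supply shifts: Qs = (P − 15) + 315.
New equilibrium: consumers pay 80, producers receive 65, Q = 380. (Wedge: Pb − Ps = 15.)
Quantity falls by |ΔQ| = |390 − 380| = 10.
DWL = ½ · t · |ΔQ| = ½ · 15 · 10 = 75.

Deadweight loss = 75 million.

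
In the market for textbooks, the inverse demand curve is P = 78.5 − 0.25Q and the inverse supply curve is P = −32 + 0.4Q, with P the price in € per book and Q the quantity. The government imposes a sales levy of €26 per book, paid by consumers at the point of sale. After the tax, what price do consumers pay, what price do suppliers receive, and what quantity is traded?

Rewrite in direct form: Qd = 314 − 4P and Qs = 2.5P + 80.
Without the tax, 314 − 4P = 2.5P + 80 gives 6.5P = 234, so P* = €36 and Q* = 170.
With the tax collected from consumers, demand (in seller-price terms) shifts: Qd = 314 − 4(P + 26).
Solving gives Q = 130 with consumers paying €46 and suppliers receiving €20 (the €26 wedge).
The less price-elastic side of the market bears the larger share of a per-unit tax.

Consumers pay €46; suppliers receive €20; quantity = 130.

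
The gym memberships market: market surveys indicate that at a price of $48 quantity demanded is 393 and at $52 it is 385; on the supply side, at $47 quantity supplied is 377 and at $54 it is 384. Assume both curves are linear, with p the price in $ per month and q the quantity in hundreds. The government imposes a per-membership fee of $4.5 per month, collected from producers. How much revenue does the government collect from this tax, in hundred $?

Demand slope: (385 − 393)/(52 − 48) = -2, so qd = 489 − 2p.
Supply slope: (384 − 377)/(54 − 47) = 1, so qs = p + 330.
Without the tax, 489 − 2p = p + 330 gives 3p = 159, so p* = $53 and q* = 383.
With the tax collected from producers, supply shifts: qs = (p − 4.5) + 330.
New equilibrium: buyers pay $54.5, producers receive $50, q = 380. (Wedge: pb − ps = 4.5.)
Revenue = t · Q = 4.5 · 380 = $1710.

Tax revenue = $1710 hundred.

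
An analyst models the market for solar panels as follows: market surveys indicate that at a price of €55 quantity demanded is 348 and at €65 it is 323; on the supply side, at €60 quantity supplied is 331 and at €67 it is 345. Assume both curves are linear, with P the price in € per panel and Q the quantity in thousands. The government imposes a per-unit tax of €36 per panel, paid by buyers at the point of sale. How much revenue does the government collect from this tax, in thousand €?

Demand slope: (323 − 348)/(65 − 55) = -2.5, so Qd = 485.5 − 2.5P.
Supply slope: (345 − 331)/(67 − 60) = 2, so Qs = 2P + 211.
Without the tax, 485.5 − 2.5P = 2P + 211 gives 4.5P = 274.5, so P* = €61 and Q* = 333.
With the tax collected from buyers, demand (in seller-price terms) shifts: Qd = 485.5 − 2.5(P + 36).
New equilibrium: buyers pay €77, sellers receive €41, Q = 293. (Wedge: Pb − Ps = 36.)
Revenue = t · Q = 36 · 293 = €10548.

Tax revenue = €10548 thousand.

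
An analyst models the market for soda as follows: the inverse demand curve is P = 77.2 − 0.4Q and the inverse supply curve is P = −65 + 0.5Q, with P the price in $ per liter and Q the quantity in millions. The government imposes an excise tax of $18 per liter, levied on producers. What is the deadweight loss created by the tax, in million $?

Deadweight loss = $180 million.

Rewrite in direct form: Qd = 193 − 2.5P and Qs = 2P + 130.
Before the tax: set 193 − 2.5P = 2P + 130 → P* = $14, Q* = 158.
With the tax collected from producers, supply shifts: Qs = 2(P − 18) + 130.
New equilibrium: consumers pay $22, producers receive $4, Q = 138. (Wedge: Pb − Ps = 18.)
Quantity falls by |ΔQ| = |158 − 138| = 20.
DWL = ½ · t · |ΔQ| = ½ · 18 · 20 = $180.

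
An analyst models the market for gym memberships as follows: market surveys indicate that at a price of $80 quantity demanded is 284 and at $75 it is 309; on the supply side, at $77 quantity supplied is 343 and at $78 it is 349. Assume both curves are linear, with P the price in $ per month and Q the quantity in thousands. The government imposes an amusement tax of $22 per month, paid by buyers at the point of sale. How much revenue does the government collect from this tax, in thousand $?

Tax revenue = $5698 thousand.

Demand slope: (309 − 284)/(75 − 80) = -5, so Qd = 684 − 5P.
Supply slope: (349 − 343)/(78 − 77) = 6, so Qs = 6P − 119.
Before the tax: set 684 − 5P = 6P − 119 → P* = $73, Q* = 319.
With the tax collected from buyers, demand (in seller-price terms) shifts: Qd = 684 − 5(P + 22).
Solving gives Q = 259 with buyers paying $85 and sellers receiving $63 (the $22 wedge).
Revenue = t · Q = 22 · 259 = $5698.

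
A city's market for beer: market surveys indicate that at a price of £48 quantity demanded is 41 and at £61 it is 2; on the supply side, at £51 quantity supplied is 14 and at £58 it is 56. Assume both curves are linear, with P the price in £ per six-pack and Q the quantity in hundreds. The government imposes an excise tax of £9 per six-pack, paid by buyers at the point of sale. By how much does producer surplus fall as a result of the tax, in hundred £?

Producer surplus falls by £51 hundred.

Demand slope: (2 − 41)/(61 − 48) = -3, so Qd = 185 − 3P.
Supply slope: (56 − 14)/(58 − 51) = 6, so Qs = 6P − 292.
Before the tax: set 185 − 3P = 6P − 292 → P* = £53, Q* = 26.
With the tax collected from buyers, demand (in seller-price terms) shifts: Qd = 185 − 3(P + 9).
New equilibrium: buyers pay £59, suppliers receive £50, Q = 8. (Wedge: Pb − Ps = 9.)
ΔPS is the trapezoid between Q = 8 and Q = 26 of height £3: ½ · (26 + 8) · 3 = £51.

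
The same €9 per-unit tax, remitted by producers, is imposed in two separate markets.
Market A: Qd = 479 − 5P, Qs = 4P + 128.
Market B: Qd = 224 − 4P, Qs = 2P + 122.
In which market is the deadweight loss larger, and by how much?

Market A: pre-tax P* = €39, Q* = 284; post-tax Q = 264; deadweight loss = €90.
Market B: pre-tax P* = €17, Q* = 156; post-tax Q = 144; deadweight loss = €54.
Difference: €90 vs €54 → market A is larger by €36.

Market A, by €36.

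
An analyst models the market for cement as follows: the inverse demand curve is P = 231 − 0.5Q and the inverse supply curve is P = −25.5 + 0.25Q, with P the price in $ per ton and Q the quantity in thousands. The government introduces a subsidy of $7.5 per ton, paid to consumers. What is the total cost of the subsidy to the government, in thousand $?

Inverting to Q(P) form: Qd = 462 − 2P; Qs = 4P + 102.
Before the subsidy: set 462 − 2P = 4P + 102 → P* = $60, Q* = 342.
With a per-unit subsidy paid to consumers, each effectively pays P − 7.5, so demand becomes Qd = 462 − 2(P − 7.5).
New equilibrium: consumers pay $55, suppliers receive $62.5, Q = 352. (Wedge: Pb − Ps = −7.5.)
Outlay = t · Q = 7.5 · 352 = $2640.

Government outlay = $2640 thousand.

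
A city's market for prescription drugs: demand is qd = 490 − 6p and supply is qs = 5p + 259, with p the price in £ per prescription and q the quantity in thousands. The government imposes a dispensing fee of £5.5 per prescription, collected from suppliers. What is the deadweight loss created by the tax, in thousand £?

Deadweight loss = £41.25 thousand.

Without the tax, 490 − 6p = 5p + 259 gives 11p = 231, so p* = £21 and q* = 364.
With the tax collected from suppliers, supply shifts: qs = 5(p − 5.5) + 259.
Solving gives q = 349 with buyers paying £23.5 and suppliers receiving £18 (the £5.5 wedge).
Quantity falls by |ΔQ| = |364 − 349| = 15.
DWL = ½ · t · |ΔQ| = ½ · 5.5 · 15 = £41.25.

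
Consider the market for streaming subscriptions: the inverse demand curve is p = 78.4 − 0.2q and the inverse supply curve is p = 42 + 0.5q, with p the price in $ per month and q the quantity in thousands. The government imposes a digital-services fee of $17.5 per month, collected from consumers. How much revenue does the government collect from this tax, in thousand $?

Inverting to q(p) form: qd = 392 − 5p; qs = 2p − 84.
Before the tax: set 392 − 5p = 2p − 84 → p* = $68, q* = 52.
With the tax collected from consumers, demand (in seller-price terms) shifts: qd = 392 − 5(p + 17.5).
Solving gives q = 27 with consumers paying $73 and suppliers receiving $55.5 (the $17.5 wedge).
Revenue = t · Q = 17.5 · 27 = $472.5.

Tax revenue = $472.5 thousand.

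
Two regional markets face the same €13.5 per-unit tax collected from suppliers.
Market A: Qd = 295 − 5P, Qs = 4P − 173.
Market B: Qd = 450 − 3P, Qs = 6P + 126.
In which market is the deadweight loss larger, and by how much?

Market A, by €20.25.

Market A: pre-tax P* = €52, Q* = 35; post-tax Q = 5; deadweight loss = €202.5.
Market B: pre-tax P* = €36, Q* = 342; post-tax Q = 315; deadweight loss = €182.25.
Difference: €202.5 vs €182.25 → market A is larger by €20.25.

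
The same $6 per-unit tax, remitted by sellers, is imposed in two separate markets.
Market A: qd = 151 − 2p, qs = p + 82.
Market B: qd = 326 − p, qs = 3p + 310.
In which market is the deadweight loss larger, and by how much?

Market A: pre-tax p* = $23, q* = 105; post-tax q = 101; deadweight loss = $12.
Market B: pre-tax p* = $4, q* = 322; post-tax q = 317.5; deadweight loss = $13.5.
Difference: $12 vs $13.5 → market B is larger by $1.5.

Market B, by $1.5.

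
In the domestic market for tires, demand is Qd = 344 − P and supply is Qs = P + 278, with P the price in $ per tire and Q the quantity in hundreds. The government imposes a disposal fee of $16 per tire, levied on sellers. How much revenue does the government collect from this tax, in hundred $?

Before the tax: set 344 − P = P + 278 → P* = $33, Q* = 311.
With the tax collected from sellers, supply shifts: Qs = (P − 16) + 278.
New equilibrium: buyers pay $41, sellers receive $25, Q = 303. (Wedge: Pb − Ps = 16.)
Revenue = t · Q = 16 · 303 = $4848.

Tax revenue = $4848 hundred.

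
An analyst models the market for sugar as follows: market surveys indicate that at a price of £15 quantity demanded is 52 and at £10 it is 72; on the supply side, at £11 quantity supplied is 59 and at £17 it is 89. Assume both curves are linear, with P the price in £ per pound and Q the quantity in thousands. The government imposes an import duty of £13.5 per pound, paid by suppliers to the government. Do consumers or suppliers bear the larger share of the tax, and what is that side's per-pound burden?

Consumers bear the larger share: £7.5 per pound.

Demand slope: (72 − 52)/(10 − 15) = -4, so Qd = 112 − 4P.
Supply slope: (89 − 59)/(17 − 11) = 5, so Qs = 5P + 4.
Before the tax: set 112 − 4P = 5P + 4 → P* = £12, Q* = 64.
With the tax collected from suppliers, supply shifts: Qs = 5(P − 13.5) + 4.
Solving gives Q = 34 with consumers paying £19.5 and suppliers receiving £6 (the £13.5 wedge).
Per-pound burden: consumers £7.5, suppliers £6.
Consumers take the larger share because demand is less price-elastic here (demand slope 4 vs supply slope 5).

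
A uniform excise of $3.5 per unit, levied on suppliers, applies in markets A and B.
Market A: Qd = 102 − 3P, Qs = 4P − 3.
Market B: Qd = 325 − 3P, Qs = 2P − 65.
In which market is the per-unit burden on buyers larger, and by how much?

Market A, by $0.6.

Market A: pre-tax P* = $15, Q* = 57; post-tax Q = 51; per-unit burden on buyers = $2.
Market B: pre-tax P* = $78, Q* = 91; post-tax Q = 86.8; per-unit burden on buyers = $1.4.
Difference: $2 vs $1.4 → market A is larger by $0.6.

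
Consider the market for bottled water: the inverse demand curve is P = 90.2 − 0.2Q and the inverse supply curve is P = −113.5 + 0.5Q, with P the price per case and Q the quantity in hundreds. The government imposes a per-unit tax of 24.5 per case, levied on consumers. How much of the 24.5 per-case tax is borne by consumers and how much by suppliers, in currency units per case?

Consumers bear 7 per case; suppliers bear 17.5 per case.

Inverting to Q(P) form: Qd = 451 − 5P; Qs = 2P + 227.
Before the tax: set 451 − 5P = 2P + 227 → P* = 32, Q* = 291.
With the tax collected from consumers, demand (in seller-price terms) shifts: Qd = 451 − 5(P + 24.5).
Solving gives Q = 256 with consumers paying 39 and suppliers receiving 14.5 (the 24.5 wedge).
Burden on consumers: 7; on suppliers: 17.5. (They sum to 24.5.)
The less price-elastic side of the market bears the larger share of a per-unit tax.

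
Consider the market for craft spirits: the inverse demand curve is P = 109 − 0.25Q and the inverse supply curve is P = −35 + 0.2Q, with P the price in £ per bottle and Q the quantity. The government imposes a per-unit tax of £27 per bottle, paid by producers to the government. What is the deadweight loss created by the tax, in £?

Deadweight loss = £810.

Inverting to Q(P) form: Qd = 436 − 4P; Qs = 5P + 175.
Before the tax: set 436 − 4P = 5P + 175 → P* = £29, Q* = 320.
With the tax collected from producers, supply shifts: Qs = 5(P − 27) + 175.
New equilibrium: consumers pay £44, producers receive £17, Q = 260. (Wedge: Pb − Ps = 27.)
Quantity falls by |ΔQ| = |320 − 260| = 60.
DWL = ½ · t · |ΔQ| = ½ · 27 · 60 = £810.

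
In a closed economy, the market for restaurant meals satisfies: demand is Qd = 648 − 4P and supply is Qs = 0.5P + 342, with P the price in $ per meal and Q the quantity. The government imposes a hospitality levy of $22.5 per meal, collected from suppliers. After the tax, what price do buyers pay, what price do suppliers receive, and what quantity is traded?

Before the tax: set 648 − 4P = 0.5P + 342 → P* = $68, Q* = 376.
With the tax collected from suppliers, supply shifts: Qs = 0.5(P − 22.5) + 342.
New equilibrium: buyers pay $70.5, suppliers receive $48, Q = 366. (Wedge: Pb − Ps = 22.5.)

Buyers pay $70.5; suppliers receive $48; quantity = 366.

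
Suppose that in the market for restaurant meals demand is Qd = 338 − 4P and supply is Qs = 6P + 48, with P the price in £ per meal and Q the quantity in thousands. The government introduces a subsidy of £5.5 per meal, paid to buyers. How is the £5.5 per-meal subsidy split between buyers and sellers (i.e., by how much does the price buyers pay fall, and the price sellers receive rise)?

Buyers gain £3.3 per meal; sellers gain £2.2 per meal.

Before the subsidy: set 338 − 4P = 6P + 48 → P* = £29, Q* = 222.
With a per-unit subsidy paid to buyers, each effectively pays P − 5.5, so demand becomes Qd = 338 − 4(P − 5.5).
Solving gives Q = 235.2 with buyers paying £25.7 and sellers receiving £31.2 (the £5.5 wedge).
Gain to buyers: £3.3; to sellers: £2.2. (They sum to £5.5.)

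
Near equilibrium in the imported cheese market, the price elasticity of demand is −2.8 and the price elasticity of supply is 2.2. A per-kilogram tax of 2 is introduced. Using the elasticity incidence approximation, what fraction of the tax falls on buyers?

Buyers' share ≈ 0.44.

Incidence ratio: buyers' share ≈ εs / (εs + |εd|) = 2.2 / (2.2 + 2.8) = 0.44.
Supply is the less elastic side, so buyers bear the smaller share.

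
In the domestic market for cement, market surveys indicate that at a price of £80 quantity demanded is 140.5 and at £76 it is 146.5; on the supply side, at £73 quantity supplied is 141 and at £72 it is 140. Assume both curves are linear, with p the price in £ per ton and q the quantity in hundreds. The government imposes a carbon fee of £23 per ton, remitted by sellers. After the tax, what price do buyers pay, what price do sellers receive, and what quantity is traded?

Buyers pay £86.2; sellers receive £63.2; quantity = 131.2.

Demand slope: (146.5 − 140.5)/(76 − 80) = -1.5, so qd = 260.5 − 1.5p.
Supply slope: (140 − 141)/(72 − 73) = 1, so qs = p + 68.
Before the tax: set 260.5 − 1.5p = p + 68 → p* = £77, q* = 145.
With the tax collected from sellers, supply shifts: qs = (p − 23) + 68.
New equilibrium: buyers pay £86.2, sellers receive £63.2, q = 131.2. (Wedge: pb − ps = 23.)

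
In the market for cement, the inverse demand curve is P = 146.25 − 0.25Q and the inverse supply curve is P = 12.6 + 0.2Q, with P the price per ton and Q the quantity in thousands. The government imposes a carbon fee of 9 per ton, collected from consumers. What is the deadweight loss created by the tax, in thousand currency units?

Deadweight loss = 90 thousand.

Inverting to Q(P) form: Qd = 585 − 4P; Qs = 5P − 63.
Without the tax, 585 − 4P = 5P − 63 gives 9P = 648, so P* = 72 and Q* = 297.
With the tax collected from consumers, demand (in seller-price terms) shifts: Qd = 585 − 4(P + 9).
Solving gives Q = 277 with consumers paying 77 and suppliers receiving 68 (the 9 wedge).
Quantity falls by |ΔQ| = |297 − 277| = 20.
DWL = ½ · t · |ΔQ| = ½ · 9 · 20 = 90.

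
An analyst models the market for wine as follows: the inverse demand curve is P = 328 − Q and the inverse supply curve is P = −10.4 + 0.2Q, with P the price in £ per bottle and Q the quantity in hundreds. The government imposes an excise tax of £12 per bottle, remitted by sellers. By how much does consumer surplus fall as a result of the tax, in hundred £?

Consumer surplus falls by £2770 hundred.

Inverting to Q(P) form: Qd = 328 − P; Qs = 5P + 52.
Without the tax, 328 − P = 5P + 52 gives 6P = 276, so P* = £46 and Q* = 282.
With the tax collected from sellers, supply shifts: Qs = 5(P − 12) + 52.
New equilibrium: buyers pay £56, sellers receive £44, Q = 272. (Wedge: Pb − Ps = 12.)
ΔCS is the trapezoid between Q = 272 and Q = 282 of height £10: ½ · (282 + 272) · 10 = £2770.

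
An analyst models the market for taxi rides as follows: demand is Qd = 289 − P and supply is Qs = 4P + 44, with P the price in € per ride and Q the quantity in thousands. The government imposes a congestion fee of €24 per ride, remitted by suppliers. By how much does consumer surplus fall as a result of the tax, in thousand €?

Consumer surplus falls by €4423.68 thousand.

Before the tax: set 289 − P = 4P + 44 → P* = €49, Q* = 240.
With the tax collected from suppliers, supply shifts: Qs = 4(P − 24) + 44.
New equilibrium: consumers pay €68.2, suppliers receive €44.2, Q = 220.8. (Wedge: Pb − Ps = 24.)
ΔCS is the trapezoid between Q = 220.8 and Q = 240 of height €19.2: ½ · (240 + 220.8) · 19.2 = €4423.68.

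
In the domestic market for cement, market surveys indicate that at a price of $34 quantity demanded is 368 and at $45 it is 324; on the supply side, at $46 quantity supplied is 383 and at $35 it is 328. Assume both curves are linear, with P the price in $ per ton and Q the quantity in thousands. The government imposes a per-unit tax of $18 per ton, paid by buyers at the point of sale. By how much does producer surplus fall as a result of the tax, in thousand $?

Producer surplus falls by $2624 thousand.

Demand slope: (324 − 368)/(45 − 34) = -4, so Qd = 504 − 4P.
Supply slope: (328 − 383)/(35 − 46) = 5, so Qs = 5P + 153.
Without the tax, 504 − 4P = 5P + 153 gives 9P = 351, so P* = $39 and Q* = 348.
With the tax collected from buyers, demand (in seller-price terms) shifts: Qd = 504 − 4(P + 18).
Solving gives Q = 308 with buyers paying $49 and suppliers receiving $31 (the $18 wedge).
ΔPS is the trapezoid between Q = 308 and Q = 348 of height $8: ½ · (348 + 308) · 8 = $2624.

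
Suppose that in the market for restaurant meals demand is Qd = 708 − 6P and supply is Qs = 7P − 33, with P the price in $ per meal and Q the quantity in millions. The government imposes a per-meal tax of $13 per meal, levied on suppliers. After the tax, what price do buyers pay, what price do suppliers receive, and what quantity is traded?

Buyers pay $64; suppliers receive $51; quantity = 324.

Before the tax: set 708 − 6P = 7P − 33 → P* = $57, Q* = 366.
With the tax collected from suppliers, supply shifts: Qs = 7(P − 13) − 33.
Solving gives Q = 324 with buyers paying $64 and suppliers receiving $51 (the $13 wedge).
The less price-elastic side of the market bears the larger share of a per-unit tax.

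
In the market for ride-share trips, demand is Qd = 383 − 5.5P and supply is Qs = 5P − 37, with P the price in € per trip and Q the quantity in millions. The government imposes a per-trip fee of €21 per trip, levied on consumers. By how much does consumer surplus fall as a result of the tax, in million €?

Before the tax: set 383 − 5.5P = 5P − 37 → P* = €40, Q* = 163.
With the tax collected from consumers, demand (in seller-price terms) shifts: Qd = 383 − 5.5(P + 21).
Solving gives Q = 108 with consumers paying €50 and sellers receiving €29 (the €21 wedge).
ΔCS is the trapezoid between Q = 108 and Q = 163 of height €10: ½ · (163 + 108) · 10 = €1355.

Consumer surplus falls by €1355 million.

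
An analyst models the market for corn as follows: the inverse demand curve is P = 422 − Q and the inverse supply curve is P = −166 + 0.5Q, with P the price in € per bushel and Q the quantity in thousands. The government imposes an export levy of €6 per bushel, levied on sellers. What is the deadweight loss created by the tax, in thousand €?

Deadweight loss = €12 thousand.

Inverting to Q(P) form: Qd = 422 − P; Qs = 2P + 332.
Without the tax, 422 − P = 2P + 332 gives 3P = 90, so P* = €30 and Q* = 392.
With the tax collected from sellers, supply shifts: Qs = 2(P − 6) + 332.
Solving gives Q = 388 with consumers paying €34 and sellers receiving €28 (the €6 wedge).
Quantity falls by |ΔQ| = |392 − 388| = 4.
DWL = ½ · t · |ΔQ| = ½ · 6 · 4 = €12.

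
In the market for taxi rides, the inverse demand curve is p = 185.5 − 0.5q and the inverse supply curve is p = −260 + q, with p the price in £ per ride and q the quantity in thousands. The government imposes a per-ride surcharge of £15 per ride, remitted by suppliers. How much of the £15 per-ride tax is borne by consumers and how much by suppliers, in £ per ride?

Rewrite in direct form: qd = 371 − 2p and qs = p + 260.
Without the tax, 371 − 2p = p + 260 gives 3p = 111, so p* = £37 and q* = 297.
With the tax collected from suppliers, supply shifts: qs = (p − 15) + 260.
Solving gives q = 287 with consumers paying £42 and suppliers receiving £27 (the £15 wedge).
Burden on consumers: £5; on suppliers: £10. (They sum to £15.)
The less price-elastic side of the market bears the larger share of a per-unit tax.

Consumers bear £5 per ride; suppliers bear £10 per ride.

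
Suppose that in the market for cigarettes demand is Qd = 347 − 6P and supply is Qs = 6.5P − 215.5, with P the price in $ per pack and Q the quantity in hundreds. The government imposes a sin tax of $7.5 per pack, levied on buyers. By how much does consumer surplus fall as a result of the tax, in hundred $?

Without the tax, 347 − 6P = 6.5P − 215.5 gives 12.5P = 562.5, so P* = $45 and Q* = 77.
With the tax collected from buyers, demand (in seller-price terms) shifts: Qd = 347 − 6(P + 7.5).
New equilibrium: buyers pay $48.9, suppliers receive $41.4, Q = 53.6. (Wedge: Pb − Ps = 7.5.)
ΔCS is the trapezoid between Q = 53.6 and Q = 77 of height $3.9: ½ · (77 + 53.6) · 3.9 = $254.67.

Consumer surplus falls by $254.67 hundred.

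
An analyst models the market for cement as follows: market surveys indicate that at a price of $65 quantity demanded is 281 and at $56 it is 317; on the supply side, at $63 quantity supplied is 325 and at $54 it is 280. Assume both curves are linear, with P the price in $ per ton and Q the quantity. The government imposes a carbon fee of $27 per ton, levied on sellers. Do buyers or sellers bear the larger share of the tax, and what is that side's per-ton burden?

Buyers bear the larger share: $15 per ton.

Demand slope: (317 − 281)/(56 − 65) = -4, so Qd = 541 − 4P.
Supply slope: (280 − 325)/(54 − 63) = 5, so Qs = 5P + 10.
Before the tax: set 541 − 4P = 5P + 10 → P* = $59, Q* = 305.
With the tax collected from sellers, supply shifts: Qs = 5(P − 27) + 10.
Solving gives Q = 245 with buyers paying $74 and sellers receiving $47 (the $27 wedge).
Per-ton burden: buyers $15, sellers $12.
Buyers take the larger share because demand is less price-elastic here (demand slope 4 vs supply slope 5).
The less price-elastic side of the market bears the larger share of a per-unit tax.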